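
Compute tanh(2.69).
0.9908

tanh(2.69) = (e^(2.69) - e^(-2.69))/(e^(2.69) + e^(-2.69)) = 0.9908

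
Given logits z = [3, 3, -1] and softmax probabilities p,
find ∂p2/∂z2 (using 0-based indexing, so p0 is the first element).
∂p2/∂z2 = 0.008992

p = softmax(z) = [0.4955, 0.4955, 0.009075]
p2 = 0.009075

∂p2/∂z2 = p2(1 - p2) = 0.009075 × (1 - 0.009075) = 0.008992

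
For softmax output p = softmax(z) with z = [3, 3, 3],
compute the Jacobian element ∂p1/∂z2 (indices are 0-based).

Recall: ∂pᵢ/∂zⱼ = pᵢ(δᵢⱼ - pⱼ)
∂p1/∂z2 = -0.1111

p = softmax(z) = [0.3333, 0.3333, 0.3333]
p1 = 0.3333, p2 = 0.3333

∂p1/∂z2 = -p1 × p2 = -0.3333 × 0.3333 = -0.1111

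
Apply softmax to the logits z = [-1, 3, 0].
p = [0.0171, 0.9362, 0.0466]

exp(z) = [0.3679, 20.09, 1]
Sum = 21.45
p = [0.0171, 0.9362, 0.0466]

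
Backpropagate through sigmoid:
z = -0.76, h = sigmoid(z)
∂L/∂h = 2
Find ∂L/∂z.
∂L/∂z = 0.4342

σ(-0.76) = 0.3186
σ'(-0.76) = σ(-0.76)(1 - σ(-0.76)) = 0.3186 × 0.6814 = 0.2171
∂L/∂z = ∂L/∂h · σ'(z) = 2 × 0.2171 = 0.4342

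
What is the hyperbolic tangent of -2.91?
-0.9941

tanh(-2.91) = (e^(-2.91) - e^(2.91))/(e^(-2.91) + e^(2.91)) = -0.9941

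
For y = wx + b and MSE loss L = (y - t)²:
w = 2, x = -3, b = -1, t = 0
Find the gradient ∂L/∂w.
∂L/∂w = 42

y = wx + b = (2)(-3) + -1 = -7
∂L/∂y = 2(y - t) = 2(-7 - 0) = -14
∂y/∂w = x = -3
∂L/∂w = ∂L/∂y · ∂y/∂w = -14 × -3 = 42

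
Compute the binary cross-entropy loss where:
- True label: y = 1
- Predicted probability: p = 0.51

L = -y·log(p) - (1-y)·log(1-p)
L = 0.6733

L = -1·log(0.51) - 0·log(0.49) = -log(0.51) = 0.6733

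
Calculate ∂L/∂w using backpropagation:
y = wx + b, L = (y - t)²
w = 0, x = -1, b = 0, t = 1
∂L/∂w = 2

y = wx + b = (0)(-1) + 0 = 0
∂L/∂y = 2(y - t) = 2(0 - 1) = -2
∂y/∂w = x = -1
∂L/∂w = ∂L/∂y · ∂y/∂w = -2 × -1 = 2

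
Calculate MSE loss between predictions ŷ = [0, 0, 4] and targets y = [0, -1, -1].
MSE = 8.667

MSE = (1/3)((0-0)² + (0--1)² + (4--1)²) = (1/3)(0 + 1 + 25) = 8.667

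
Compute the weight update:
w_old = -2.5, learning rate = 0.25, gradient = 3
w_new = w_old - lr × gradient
w_new = -3.25

w_new = w - η·∂L/∂w = -2.5 - 0.25×(3) = -2.5 - (0.75) = -3.25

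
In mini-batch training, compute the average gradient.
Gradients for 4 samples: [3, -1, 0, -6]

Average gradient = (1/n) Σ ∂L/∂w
Average gradient = -1

Average = (1/4)(3 + -1 + 0 + -6) = -4/4 = -1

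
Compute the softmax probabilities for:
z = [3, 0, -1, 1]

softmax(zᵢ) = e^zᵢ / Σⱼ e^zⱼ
p = [0.831, 0.0414, 0.0152, 0.1125]

exp(z) = [20.09, 1, 0.3679, 2.718]
Sum = 24.17
p = [0.831, 0.0414, 0.0152, 0.1125]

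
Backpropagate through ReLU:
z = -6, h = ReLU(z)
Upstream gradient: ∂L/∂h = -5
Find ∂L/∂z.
∂L/∂z = 0

h = ReLU(-6) = 0
Since z < 0: ∂h/∂z = 0
∂L/∂z = ∂L/∂h · ∂h/∂z = -5 × 0 = 0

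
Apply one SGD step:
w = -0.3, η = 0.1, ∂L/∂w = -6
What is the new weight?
w_new = 0.3

w_new = w - η·∂L/∂w = -0.3 - 0.1×(-6) = -0.3 - (-0.6) = 0.3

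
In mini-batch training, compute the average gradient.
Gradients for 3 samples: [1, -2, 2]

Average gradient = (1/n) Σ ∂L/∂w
Average gradient = 0.3333

Average = (1/3)(1 + -2 + 2) = 1/3 = 0.3333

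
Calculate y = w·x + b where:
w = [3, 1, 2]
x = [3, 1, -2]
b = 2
y = 8

y = (3)(3) + (1)(1) + (2)(-2) + 2 = 8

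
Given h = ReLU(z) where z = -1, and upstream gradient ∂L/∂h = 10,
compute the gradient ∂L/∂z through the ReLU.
∂L/∂z = 0

h = ReLU(-1) = 0
Since z < 0: ∂h/∂z = 0
∂L/∂z = ∂L/∂h · ∂h/∂z = 10 × 0 = 0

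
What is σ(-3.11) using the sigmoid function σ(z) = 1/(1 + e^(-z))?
0.0427

sigmoid(-3.11) = 1/(1 + e^(3.11)) = 1/(1 + 22.42) = 0.0427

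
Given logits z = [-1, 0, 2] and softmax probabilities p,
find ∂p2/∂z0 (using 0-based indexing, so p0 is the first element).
∂p2/∂z0 = -0.03545

p = softmax(z) = [0.04201, 0.1142, 0.8438]
p2 = 0.8438, p0 = 0.04201

∂p2/∂z0 = -p2 × p0 = -0.8438 × 0.04201 = -0.03545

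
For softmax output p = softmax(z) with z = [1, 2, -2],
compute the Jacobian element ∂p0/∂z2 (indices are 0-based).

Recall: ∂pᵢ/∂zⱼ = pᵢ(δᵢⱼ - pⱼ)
∂p0/∂z2 = -0.003507

p = softmax(z) = [0.2654, 0.7214, 0.01321]
p0 = 0.2654, p2 = 0.01321

∂p0/∂z2 = -p0 × p2 = -0.2654 × 0.01321 = -0.003507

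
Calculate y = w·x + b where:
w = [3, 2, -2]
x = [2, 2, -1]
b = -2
y = 10

y = (3)(2) + (2)(2) + (-2)(-1) + -2 = 10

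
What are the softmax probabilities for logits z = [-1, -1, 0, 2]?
p = [0.0403, 0.0403, 0.1096, 0.8098]

exp(z) = [0.3679, 0.3679, 1, 7.389]
Sum = 9.125
p = [0.0403, 0.0403, 0.1096, 0.8098]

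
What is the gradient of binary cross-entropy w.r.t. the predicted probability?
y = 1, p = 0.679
∂L/∂p = -1.473

∂L/∂p = -y/p + (1-y)/(1-p) = -1/0.679 + 0 = -1.473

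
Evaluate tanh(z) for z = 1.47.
0.8996

tanh(1.47) = (e^(1.47) - e^(-1.47))/(e^(1.47) + e^(-1.47)) = 0.8996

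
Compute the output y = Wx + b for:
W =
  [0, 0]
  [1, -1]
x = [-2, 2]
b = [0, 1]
y = [0, -3]

Wx = [0×-2 + 0×2, 1×-2 + -1×2]
   = [0, -4]
y = Wx + b = [0 + 0, -4 + 1] = [0, -3]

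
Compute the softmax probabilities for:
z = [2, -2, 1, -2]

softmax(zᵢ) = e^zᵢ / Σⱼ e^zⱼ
p = [0.712, 0.013, 0.2619, 0.013]

exp(z) = [7.389, 0.1353, 2.718, 0.1353]
Sum = 10.38
p = [0.712, 0.013, 0.2619, 0.013]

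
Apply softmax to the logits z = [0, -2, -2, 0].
p = [0.4404, 0.0596, 0.0596, 0.4404]

exp(z) = [1, 0.1353, 0.1353, 1]
Sum = 2.271
p = [0.4404, 0.0596, 0.0596, 0.4404]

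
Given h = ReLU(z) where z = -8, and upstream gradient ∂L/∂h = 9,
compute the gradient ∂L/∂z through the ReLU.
∂L/∂z = 0

h = ReLU(-8) = 0
Since z < 0: ∂h/∂z = 0
∂L/∂z = ∂L/∂h · ∂h/∂z = 9 × 0 = 0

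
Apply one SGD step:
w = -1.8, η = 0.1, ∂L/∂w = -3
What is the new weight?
w_new = -1.5

w_new = w - η·∂L/∂w = -1.8 - 0.1×(-3) = -1.8 - (-0.3) = -1.5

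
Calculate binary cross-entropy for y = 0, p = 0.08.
L = 0.08338

L = -0·log(0.08) - 1·log(0.92) = -log(0.92) = 0.08338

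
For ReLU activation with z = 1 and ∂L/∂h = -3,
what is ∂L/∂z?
∂L/∂z = -3

h = ReLU(1) = 1
Since z > 0: ∂h/∂z = 1
∂L/∂z = ∂L/∂h · ∂h/∂z = -3 × 1 = -3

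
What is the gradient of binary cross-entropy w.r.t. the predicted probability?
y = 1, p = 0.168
∂L/∂p = -5.952

∂L/∂p = -y/p + (1-y)/(1-p) = -1/0.168 + 0 = -5.952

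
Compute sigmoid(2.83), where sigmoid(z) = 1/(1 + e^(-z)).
0.9443

sigmoid(2.83) = 1/(1 + e^(-2.83)) = 1/(1 + 0.05901) = 0.9443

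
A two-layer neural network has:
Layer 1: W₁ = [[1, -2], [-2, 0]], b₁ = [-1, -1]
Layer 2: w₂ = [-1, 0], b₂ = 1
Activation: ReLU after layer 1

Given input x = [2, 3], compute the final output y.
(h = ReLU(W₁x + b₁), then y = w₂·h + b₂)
y = 1

Layer 1 pre-activation: z₁ = [-5, -5]
After ReLU: h = [0, 0]
Layer 2 output: y = -1×0 + 0×0 + 1 = 1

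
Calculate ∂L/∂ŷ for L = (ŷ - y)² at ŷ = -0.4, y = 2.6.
∂L/∂ŷ = -6.0

∂L/∂ŷ = 2(ŷ - y) = 2(-0.4 - 2.6) = 2(-3.0) = -6.0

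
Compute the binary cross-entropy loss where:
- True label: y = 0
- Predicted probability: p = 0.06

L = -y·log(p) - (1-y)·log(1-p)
L = 0.06188

L = -0·log(0.06) - 1·log(0.94) = -log(0.94) = 0.06188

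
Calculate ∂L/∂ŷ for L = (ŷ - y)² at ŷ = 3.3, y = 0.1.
∂L/∂ŷ = 6.4

∂L/∂ŷ = 2(ŷ - y) = 2(3.3 - 0.1) = 2(3.2) = 6.4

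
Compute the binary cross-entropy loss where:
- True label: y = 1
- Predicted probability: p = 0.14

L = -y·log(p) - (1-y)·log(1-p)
L = 1.966

L = -1·log(0.14) - 0·log(0.86) = -log(0.14) = 1.966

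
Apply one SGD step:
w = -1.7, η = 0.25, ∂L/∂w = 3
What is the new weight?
w_new = -2.45

w_new = w - η·∂L/∂w = -1.7 - 0.25×(3) = -1.7 - (0.75) = -2.45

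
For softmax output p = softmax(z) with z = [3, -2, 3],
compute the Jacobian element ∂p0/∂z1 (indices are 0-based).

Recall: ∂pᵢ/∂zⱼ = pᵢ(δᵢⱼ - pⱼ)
∂p0/∂z1 = -0.001673

p = softmax(z) = [0.4983, 0.003358, 0.4983]
p0 = 0.4983, p1 = 0.003358

∂p0/∂z1 = -p0 × p1 = -0.4983 × 0.003358 = -0.001673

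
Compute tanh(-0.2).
-0.1974

tanh(-0.2) = (e^(-0.2) - e^(0.2))/(e^(-0.2) + e^(0.2)) = -0.1974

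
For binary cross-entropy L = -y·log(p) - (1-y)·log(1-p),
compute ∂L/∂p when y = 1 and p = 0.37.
∂L/∂p = -2.703

∂L/∂p = -y/p + (1-y)/(1-p) = -1/0.37 + 0 = -2.703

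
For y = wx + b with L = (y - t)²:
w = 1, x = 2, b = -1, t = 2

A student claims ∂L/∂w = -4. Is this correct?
Correct

y = (1)(2) + -1 = 1
∂L/∂y = 2(y - t) = 2(1 - 2) = -2
∂y/∂w = x = 2
∂L/∂w = -2 × 2 = -4

Claimed value: -4
Correct: The correct gradient is -4.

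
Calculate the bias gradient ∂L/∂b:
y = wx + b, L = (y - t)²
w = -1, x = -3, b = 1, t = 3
∂L/∂b = 2

y = wx + b = (-1)(-3) + 1 = 4
∂L/∂y = 2(y - t) = 2(4 - 3) = 2
∂y/∂b = 1
∂L/∂b = ∂L/∂y · ∂y/∂b = 2 × 1 = 2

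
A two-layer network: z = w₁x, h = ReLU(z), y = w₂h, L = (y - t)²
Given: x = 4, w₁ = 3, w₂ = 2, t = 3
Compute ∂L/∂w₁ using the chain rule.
∂L/∂w₁ = 336

Forward pass:
z = w₁x = 3×4 = 12
h = ReLU(12) = 12
y = w₂h = 2×12 = 24

Backward pass:
∂L/∂y = 2(y - t) = 2(24 - 3) = 42
∂y/∂h = w₂ = 2
∂h/∂z = 1 (ReLU derivative)
∂z/∂w₁ = x = 4

∂L/∂w₁ = 42 × 2 × 1 × 4 = 336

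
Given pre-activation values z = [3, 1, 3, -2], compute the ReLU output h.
h = [3, 1, 3, 0]

ReLU applied element-wise: max(0,3)=3, max(0,1)=1, max(0,3)=3, max(0,-2)=0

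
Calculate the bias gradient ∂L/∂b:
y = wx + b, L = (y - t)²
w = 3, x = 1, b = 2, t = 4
∂L/∂b = 2

y = wx + b = (3)(1) + 2 = 5
∂L/∂y = 2(y - t) = 2(5 - 4) = 2
∂y/∂b = 1
∂L/∂b = ∂L/∂y · ∂y/∂b = 2 × 1 = 2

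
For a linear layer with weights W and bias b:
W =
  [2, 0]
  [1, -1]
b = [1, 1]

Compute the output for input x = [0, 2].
y = [1, -1]

Wx = [2×0 + 0×2, 1×0 + -1×2]
   = [0, -2]
y = Wx + b = [0 + 1, -2 + 1] = [1, -1]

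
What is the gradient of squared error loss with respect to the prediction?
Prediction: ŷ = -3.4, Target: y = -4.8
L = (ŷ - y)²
∂L/∂ŷ = 2.8

∂L/∂ŷ = 2(ŷ - y) = 2(-3.4 - -4.8) = 2(1.4) = 2.8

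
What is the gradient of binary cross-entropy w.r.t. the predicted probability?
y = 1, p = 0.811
∂L/∂p = -1.233

∂L/∂p = -y/p + (1-y)/(1-p) = -1/0.811 + 0 = -1.233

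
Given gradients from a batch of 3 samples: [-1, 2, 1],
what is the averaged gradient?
Average gradient = 0.6667

Average = (1/3)(-1 + 2 + 1) = 2/3 = 0.6667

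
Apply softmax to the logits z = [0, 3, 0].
p = [0.0453, 0.9094, 0.0453]

exp(z) = [1, 20.09, 1]
Sum = 22.09
p = [0.0453, 0.9094, 0.0453]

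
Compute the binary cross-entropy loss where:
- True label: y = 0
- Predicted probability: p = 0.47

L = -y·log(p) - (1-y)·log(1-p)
L = 0.6349

L = -0·log(0.47) - 1·log(0.53) = -log(0.53) = 0.6349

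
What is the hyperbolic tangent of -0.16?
-0.1586

tanh(-0.16) = (e^(-0.16) - e^(0.16))/(e^(-0.16) + e^(0.16)) = -0.1586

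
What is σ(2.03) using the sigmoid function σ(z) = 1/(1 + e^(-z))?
0.8839

sigmoid(2.03) = 1/(1 + e^(-2.03)) = 1/(1 + 0.1313) = 0.8839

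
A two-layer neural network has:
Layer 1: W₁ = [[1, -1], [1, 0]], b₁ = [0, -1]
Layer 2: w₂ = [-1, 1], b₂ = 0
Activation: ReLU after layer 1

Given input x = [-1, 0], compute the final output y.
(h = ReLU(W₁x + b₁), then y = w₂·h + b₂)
y = 0

Layer 1 pre-activation: z₁ = [-1, -2]
After ReLU: h = [0, 0]
Layer 2 output: y = -1×0 + 1×0 + 0 = 0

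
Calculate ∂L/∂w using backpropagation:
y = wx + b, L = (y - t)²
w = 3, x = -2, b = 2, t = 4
∂L/∂w = 32

y = wx + b = (3)(-2) + 2 = -4
∂L/∂y = 2(y - t) = 2(-4 - 4) = -16
∂y/∂w = x = -2
∂L/∂w = ∂L/∂y · ∂y/∂w = -16 × -2 = 32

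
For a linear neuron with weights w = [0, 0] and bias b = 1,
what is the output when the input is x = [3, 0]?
y = 1

y = (0)(3) + (0)(0) + 1 = 1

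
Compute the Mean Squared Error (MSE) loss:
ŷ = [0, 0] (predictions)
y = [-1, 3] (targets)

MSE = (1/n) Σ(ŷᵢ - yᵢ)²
MSE = 5

MSE = (1/2)((0--1)² + (0-3)²) = (1/2)(1 + 9) = 5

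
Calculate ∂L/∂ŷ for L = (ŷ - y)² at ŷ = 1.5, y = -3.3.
∂L/∂ŷ = 9.6

∂L/∂ŷ = 2(ŷ - y) = 2(1.5 - -3.3) = 2(4.8) = 9.6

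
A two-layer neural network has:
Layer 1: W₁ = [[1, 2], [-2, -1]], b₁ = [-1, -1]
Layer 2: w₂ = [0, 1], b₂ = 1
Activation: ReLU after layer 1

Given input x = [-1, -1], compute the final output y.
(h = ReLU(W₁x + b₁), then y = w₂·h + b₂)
y = 3

Layer 1 pre-activation: z₁ = [-4, 2]
After ReLU: h = [0, 2]
Layer 2 output: y = 0×0 + 1×2 + 1 = 3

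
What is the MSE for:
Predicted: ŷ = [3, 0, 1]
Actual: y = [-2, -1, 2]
MSE = 9

MSE = (1/3)((3--2)² + (0--1)² + (1-2)²) = (1/3)(25 + 1 + 1) = 9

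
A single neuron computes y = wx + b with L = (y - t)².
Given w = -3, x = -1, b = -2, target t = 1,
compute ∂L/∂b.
∂L/∂b = 0

y = wx + b = (-3)(-1) + -2 = 1
∂L/∂y = 2(y - t) = 2(1 - 1) = 0
∂y/∂b = 1
∂L/∂b = ∂L/∂y · ∂y/∂b = 0 × 1 = 0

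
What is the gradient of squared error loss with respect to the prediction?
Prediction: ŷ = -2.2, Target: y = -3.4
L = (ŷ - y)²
∂L/∂ŷ = 2.4

∂L/∂ŷ = 2(ŷ - y) = 2(-2.2 - -3.4) = 2(1.2) = 2.4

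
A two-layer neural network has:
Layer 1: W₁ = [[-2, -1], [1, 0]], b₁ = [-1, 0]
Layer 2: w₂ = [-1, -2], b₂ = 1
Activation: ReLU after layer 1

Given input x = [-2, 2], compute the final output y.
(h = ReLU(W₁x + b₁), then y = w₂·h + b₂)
y = 0

Layer 1 pre-activation: z₁ = [1, -2]
After ReLU: h = [1, 0]
Layer 2 output: y = -1×1 + -2×0 + 1 = 0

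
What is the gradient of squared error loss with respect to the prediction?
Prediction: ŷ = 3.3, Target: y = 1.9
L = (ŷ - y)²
∂L/∂ŷ = 2.8

∂L/∂ŷ = 2(ŷ - y) = 2(3.3 - 1.9) = 2(1.4) = 2.8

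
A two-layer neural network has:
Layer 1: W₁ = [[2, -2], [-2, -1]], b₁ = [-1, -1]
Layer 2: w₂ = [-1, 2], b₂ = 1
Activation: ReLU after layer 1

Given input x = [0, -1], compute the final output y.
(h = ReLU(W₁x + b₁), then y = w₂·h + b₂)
y = 0

Layer 1 pre-activation: z₁ = [1, 0]
After ReLU: h = [1, 0]
Layer 2 output: y = -1×1 + 2×0 + 1 = 0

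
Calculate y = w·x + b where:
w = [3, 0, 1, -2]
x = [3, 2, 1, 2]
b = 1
y = 7

y = (3)(3) + (0)(2) + (1)(1) + (-2)(2) + 1 = 7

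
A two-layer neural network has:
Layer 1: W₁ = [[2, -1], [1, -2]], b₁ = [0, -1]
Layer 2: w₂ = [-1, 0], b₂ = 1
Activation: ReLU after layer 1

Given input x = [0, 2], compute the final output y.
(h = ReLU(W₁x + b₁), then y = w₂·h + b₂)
y = 1

Layer 1 pre-activation: z₁ = [-2, -5]
After ReLU: h = [0, 0]
Layer 2 output: y = -1×0 + 0×0 + 1 = 1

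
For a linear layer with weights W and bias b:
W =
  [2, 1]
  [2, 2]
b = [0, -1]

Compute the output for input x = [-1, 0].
y = [-2, -3]

Wx = [2×-1 + 1×0, 2×-1 + 2×0]
   = [-2, -2]
y = Wx + b = [-2 + 0, -2 + -1] = [-2, -3]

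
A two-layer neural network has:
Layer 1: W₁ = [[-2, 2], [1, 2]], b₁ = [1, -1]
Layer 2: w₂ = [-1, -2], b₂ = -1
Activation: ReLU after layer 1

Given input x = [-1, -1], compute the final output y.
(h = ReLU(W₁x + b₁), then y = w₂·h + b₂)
y = -2

Layer 1 pre-activation: z₁ = [1, -4]
After ReLU: h = [1, 0]
Layer 2 output: y = -1×1 + -2×0 + -1 = -2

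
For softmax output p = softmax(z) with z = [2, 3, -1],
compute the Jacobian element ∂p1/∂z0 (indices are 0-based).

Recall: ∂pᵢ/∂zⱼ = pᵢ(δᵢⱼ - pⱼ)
∂p1/∂z0 = -0.1915

p = softmax(z) = [0.2654, 0.7214, 0.01321]
p1 = 0.7214, p0 = 0.2654

∂p1/∂z0 = -p1 × p0 = -0.7214 × 0.2654 = -0.1915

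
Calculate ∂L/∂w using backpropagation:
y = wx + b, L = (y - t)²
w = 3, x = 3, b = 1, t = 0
∂L/∂w = 60

y = wx + b = (3)(3) + 1 = 10
∂L/∂y = 2(y - t) = 2(10 - 0) = 20
∂y/∂w = x = 3
∂L/∂w = ∂L/∂y · ∂y/∂w = 20 × 3 = 60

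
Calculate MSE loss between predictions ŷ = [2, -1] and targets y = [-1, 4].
MSE = 17

MSE = (1/2)((2--1)² + (-1-4)²) = (1/2)(9 + 25) = 17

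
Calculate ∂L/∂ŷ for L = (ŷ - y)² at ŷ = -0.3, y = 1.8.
∂L/∂ŷ = -4.2

∂L/∂ŷ = 2(ŷ - y) = 2(-0.3 - 1.8) = 2(-2.1) = -4.2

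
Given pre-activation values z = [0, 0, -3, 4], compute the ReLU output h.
h = [0, 0, 0, 4]

ReLU applied element-wise: max(0,0)=0, max(0,0)=0, max(0,-3)=0, max(0,4)=4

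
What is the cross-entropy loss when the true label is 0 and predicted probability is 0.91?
L = 2.408

L = -0·log(0.91) - 1·log(0.09) = -log(0.09) = 2.408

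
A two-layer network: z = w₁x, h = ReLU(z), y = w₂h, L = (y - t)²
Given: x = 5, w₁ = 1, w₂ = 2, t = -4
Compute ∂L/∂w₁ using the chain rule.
∂L/∂w₁ = 280

Forward pass:
z = w₁x = 1×5 = 5
h = ReLU(5) = 5
y = w₂h = 2×5 = 10

Backward pass:
∂L/∂y = 2(y - t) = 2(10 - -4) = 28
∂y/∂h = w₂ = 2
∂h/∂z = 1 (ReLU derivative)
∂z/∂w₁ = x = 5

∂L/∂w₁ = 28 × 2 × 1 × 5 = 280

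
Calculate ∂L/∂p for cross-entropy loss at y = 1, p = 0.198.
∂L/∂p = -5.051

∂L/∂p = -y/p + (1-y)/(1-p) = -1/0.198 + 0 = -5.051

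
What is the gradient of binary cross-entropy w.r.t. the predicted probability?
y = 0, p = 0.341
∂L/∂p = 1.517

∂L/∂p = -y/p + (1-y)/(1-p) = 0 + 1/0.659 = 1.517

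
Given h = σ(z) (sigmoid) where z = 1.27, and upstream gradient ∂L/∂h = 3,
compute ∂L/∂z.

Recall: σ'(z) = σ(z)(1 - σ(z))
∂L/∂z = 0.5136

σ(1.27) = 0.7807
σ'(1.27) = σ(1.27)(1 - σ(1.27)) = 0.7807 × 0.2193 = 0.1712
∂L/∂z = ∂L/∂h · σ'(z) = 3 × 0.1712 = 0.5136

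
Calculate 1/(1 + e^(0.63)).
0.3475

sigmoid(-0.63) = 1/(1 + e^(0.63)) = 1/(1 + 1.878) = 0.3475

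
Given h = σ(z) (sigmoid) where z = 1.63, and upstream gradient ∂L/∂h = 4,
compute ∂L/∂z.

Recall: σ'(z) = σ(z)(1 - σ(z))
∂L/∂z = 0.548

σ(1.63) = 0.8362
σ'(1.63) = σ(1.63)(1 - σ(1.63)) = 0.8362 × 0.1638 = 0.137
∂L/∂z = ∂L/∂h · σ'(z) = 4 × 0.137 = 0.548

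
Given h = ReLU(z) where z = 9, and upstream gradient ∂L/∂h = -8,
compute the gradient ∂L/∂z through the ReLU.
∂L/∂z = -8

h = ReLU(9) = 9
Since z > 0: ∂h/∂z = 1
∂L/∂z = ∂L/∂h · ∂h/∂z = -8 × 1 = -8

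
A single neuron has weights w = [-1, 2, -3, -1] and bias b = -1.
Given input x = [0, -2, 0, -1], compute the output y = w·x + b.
y = -4

y = (-1)(0) + (2)(-2) + (-3)(0) + (-1)(-1) + -1 = -4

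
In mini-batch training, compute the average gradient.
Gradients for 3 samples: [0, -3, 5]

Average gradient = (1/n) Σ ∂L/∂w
Average gradient = 0.6667

Average = (1/3)(0 + -3 + 5) = 2/3 = 0.6667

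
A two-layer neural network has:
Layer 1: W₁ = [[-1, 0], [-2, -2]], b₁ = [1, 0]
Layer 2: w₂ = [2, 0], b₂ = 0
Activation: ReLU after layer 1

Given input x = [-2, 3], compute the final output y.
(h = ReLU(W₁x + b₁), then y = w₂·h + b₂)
y = 6

Layer 1 pre-activation: z₁ = [3, -2]
After ReLU: h = [3, 0]
Layer 2 output: y = 2×3 + 0×0 + 0 = 6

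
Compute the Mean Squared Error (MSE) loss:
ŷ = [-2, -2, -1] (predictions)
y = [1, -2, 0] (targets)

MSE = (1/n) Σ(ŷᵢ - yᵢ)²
MSE = 3.333

MSE = (1/3)((-2-1)² + (-2--2)² + (-1-0)²) = (1/3)(9 + 0 + 1) = 3.333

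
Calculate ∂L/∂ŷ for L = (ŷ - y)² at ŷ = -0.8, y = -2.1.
∂L/∂ŷ = 2.6

∂L/∂ŷ = 2(ŷ - y) = 2(-0.8 - -2.1) = 2(1.3) = 2.6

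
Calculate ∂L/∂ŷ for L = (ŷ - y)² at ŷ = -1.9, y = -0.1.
∂L/∂ŷ = -3.6

∂L/∂ŷ = 2(ŷ - y) = 2(-1.9 - -0.1) = 2(-1.8) = -3.6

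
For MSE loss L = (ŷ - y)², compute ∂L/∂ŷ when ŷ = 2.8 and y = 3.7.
∂L/∂ŷ = -1.8

∂L/∂ŷ = 2(ŷ - y) = 2(2.8 - 3.7) = 2(-0.9) = -1.8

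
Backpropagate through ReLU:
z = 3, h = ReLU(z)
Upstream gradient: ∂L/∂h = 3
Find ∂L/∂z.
∂L/∂z = 3

h = ReLU(3) = 3
Since z > 0: ∂h/∂z = 1
∂L/∂z = ∂L/∂h · ∂h/∂z = 3 × 1 = 3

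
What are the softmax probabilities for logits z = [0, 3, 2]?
p = [0.0351, 0.7054, 0.2595]

exp(z) = [1, 20.09, 7.389]
Sum = 28.47
p = [0.0351, 0.7054, 0.2595]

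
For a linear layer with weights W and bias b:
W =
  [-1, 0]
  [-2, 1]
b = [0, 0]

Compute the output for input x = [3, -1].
y = [-3, -7]

Wx = [-1×3 + 0×-1, -2×3 + 1×-1]
   = [-3, -7]
y = Wx + b = [-3 + 0, -7 + 0] = [-3, -7]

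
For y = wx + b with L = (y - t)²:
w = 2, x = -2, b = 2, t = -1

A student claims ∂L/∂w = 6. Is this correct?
Incorrect

y = (2)(-2) + 2 = -2
∂L/∂y = 2(y - t) = 2(-2 - -1) = -2
∂y/∂w = x = -2
∂L/∂w = -2 × -2 = 4

Claimed value: 6
Incorrect: The correct gradient is 4.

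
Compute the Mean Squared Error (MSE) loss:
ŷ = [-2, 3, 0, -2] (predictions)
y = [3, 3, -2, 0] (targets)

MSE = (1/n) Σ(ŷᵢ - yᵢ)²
MSE = 8.25

MSE = (1/4)((-2-3)² + (3-3)² + (0--2)² + (-2-0)²) = (1/4)(25 + 0 + 4 + 4) = 8.25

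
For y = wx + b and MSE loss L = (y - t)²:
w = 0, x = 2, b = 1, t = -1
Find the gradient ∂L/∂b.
∂L/∂b = 4

y = wx + b = (0)(2) + 1 = 1
∂L/∂y = 2(y - t) = 2(1 - -1) = 4
∂y/∂b = 1
∂L/∂b = ∂L/∂y · ∂y/∂b = 4 × 1 = 4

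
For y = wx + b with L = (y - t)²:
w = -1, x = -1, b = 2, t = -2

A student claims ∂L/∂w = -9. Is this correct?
Incorrect

y = (-1)(-1) + 2 = 3
∂L/∂y = 2(y - t) = 2(3 - -2) = 10
∂y/∂w = x = -1
∂L/∂w = 10 × -1 = -10

Claimed value: -9
Incorrect: The correct gradient is -10.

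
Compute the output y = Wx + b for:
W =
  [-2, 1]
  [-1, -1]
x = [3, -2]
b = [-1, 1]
y = [-9, 0]

Wx = [-2×3 + 1×-2, -1×3 + -1×-2]
   = [-8, -1]
y = Wx + b = [-8 + -1, -1 + 1] = [-9, 0]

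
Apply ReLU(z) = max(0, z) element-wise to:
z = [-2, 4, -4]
h = [0, 4, 0]

ReLU applied element-wise: max(0,-2)=0, max(0,4)=4, max(0,-4)=0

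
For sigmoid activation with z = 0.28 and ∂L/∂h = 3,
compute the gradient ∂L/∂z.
∂L/∂z = 0.7355

σ(0.28) = 0.5695
σ'(0.28) = σ(0.28)(1 - σ(0.28)) = 0.5695 × 0.4305 = 0.2452
∂L/∂z = ∂L/∂h · σ'(z) = 3 × 0.2452 = 0.7355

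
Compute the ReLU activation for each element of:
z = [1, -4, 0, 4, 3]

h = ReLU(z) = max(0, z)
h = [1, 0, 0, 4, 3]

ReLU applied element-wise: max(0,1)=1, max(0,-4)=0, max(0,0)=0, max(0,4)=4, max(0,3)=3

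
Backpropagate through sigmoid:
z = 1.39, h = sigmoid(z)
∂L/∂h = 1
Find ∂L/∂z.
∂L/∂z = 0.1596

σ(1.39) = 0.8006
σ'(1.39) = σ(1.39)(1 - σ(1.39)) = 0.8006 × 0.1994 = 0.1596
∂L/∂z = ∂L/∂h · σ'(z) = 1 × 0.1596 = 0.1596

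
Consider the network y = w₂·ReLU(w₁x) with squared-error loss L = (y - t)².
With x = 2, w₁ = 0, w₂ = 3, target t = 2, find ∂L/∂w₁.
∂L/∂w₁ = 0

Forward pass:
z = w₁x = 0×2 = 0
h = ReLU(0) = 0
y = w₂h = 3×0 = 0

Backward pass:
∂L/∂y = 2(y - t) = 2(0 - 2) = -4
∂y/∂h = w₂ = 3
∂h/∂z = 0 (ReLU derivative)
∂z/∂w₁ = x = 2

∂L/∂w₁ = -4 × 3 × 0 × 2 = 0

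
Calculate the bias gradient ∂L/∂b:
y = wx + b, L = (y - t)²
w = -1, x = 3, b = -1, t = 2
∂L/∂b = -12

y = wx + b = (-1)(3) + -1 = -4
∂L/∂y = 2(y - t) = 2(-4 - 2) = -12
∂y/∂b = 1
∂L/∂b = ∂L/∂y · ∂y/∂b = -12 × 1 = -12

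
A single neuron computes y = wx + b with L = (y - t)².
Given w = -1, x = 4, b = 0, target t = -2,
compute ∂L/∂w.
∂L/∂w = -16

y = wx + b = (-1)(4) + 0 = -4
∂L/∂y = 2(y - t) = 2(-4 - -2) = -4
∂y/∂w = x = 4
∂L/∂w = ∂L/∂y · ∂y/∂w = -4 × 4 = -16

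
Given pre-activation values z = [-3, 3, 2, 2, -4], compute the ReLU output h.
h = [0, 3, 2, 2, 0]

ReLU applied element-wise: max(0,-3)=0, max(0,3)=3, max(0,2)=2, max(0,2)=2, max(0,-4)=0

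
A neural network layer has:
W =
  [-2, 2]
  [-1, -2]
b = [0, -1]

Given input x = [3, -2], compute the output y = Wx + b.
y = [-10, 0]

Wx = [-2×3 + 2×-2, -1×3 + -2×-2]
   = [-10, 1]
y = Wx + b = [-10 + 0, 1 + -1] = [-10, 0]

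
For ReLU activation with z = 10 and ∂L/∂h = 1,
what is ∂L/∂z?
∂L/∂z = 1

h = ReLU(10) = 10
Since z > 0: ∂h/∂z = 1
∂L/∂z = ∂L/∂h · ∂h/∂z = 1 × 1 = 1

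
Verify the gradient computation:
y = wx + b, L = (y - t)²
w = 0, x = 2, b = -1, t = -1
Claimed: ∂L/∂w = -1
Incorrect

y = (0)(2) + -1 = -1
∂L/∂y = 2(y - t) = 2(-1 - -1) = 0
∂y/∂w = x = 2
∂L/∂w = 0 × 2 = 0

Claimed value: -1
Incorrect: The correct gradient is 0.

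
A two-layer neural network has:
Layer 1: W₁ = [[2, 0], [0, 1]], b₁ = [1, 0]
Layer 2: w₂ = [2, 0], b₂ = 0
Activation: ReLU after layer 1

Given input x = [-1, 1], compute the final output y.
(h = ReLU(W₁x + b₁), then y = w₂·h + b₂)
y = 0

Layer 1 pre-activation: z₁ = [-1, 1]
After ReLU: h = [0, 1]
Layer 2 output: y = 2×0 + 0×1 + 0 = 0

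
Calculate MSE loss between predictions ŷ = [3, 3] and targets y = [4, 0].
MSE = 5

MSE = (1/2)((3-4)² + (3-0)²) = (1/2)(1 + 9) = 5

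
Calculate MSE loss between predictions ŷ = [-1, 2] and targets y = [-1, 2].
MSE = 0

MSE = (1/2)((-1--1)² + (2-2)²) = (1/2)(0 + 0) = 0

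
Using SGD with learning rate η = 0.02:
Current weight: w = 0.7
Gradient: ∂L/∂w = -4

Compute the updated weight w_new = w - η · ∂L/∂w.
w_new = 0.78

w_new = w - η·∂L/∂w = 0.7 - 0.02×(-4) = 0.7 - (-0.08) = 0.78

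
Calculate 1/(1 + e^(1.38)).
0.201

sigmoid(-1.38) = 1/(1 + e^(1.38)) = 1/(1 + 3.975) = 0.201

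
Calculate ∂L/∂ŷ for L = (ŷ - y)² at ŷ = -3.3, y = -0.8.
∂L/∂ŷ = -5.0

∂L/∂ŷ = 2(ŷ - y) = 2(-3.3 - -0.8) = 2(-2.5) = -5.0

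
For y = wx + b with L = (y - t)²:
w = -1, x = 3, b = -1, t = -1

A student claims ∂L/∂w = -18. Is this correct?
Correct

y = (-1)(3) + -1 = -4
∂L/∂y = 2(y - t) = 2(-4 - -1) = -6
∂y/∂w = x = 3
∂L/∂w = -6 × 3 = -18

Claimed value: -18
Correct: The correct gradient is -18.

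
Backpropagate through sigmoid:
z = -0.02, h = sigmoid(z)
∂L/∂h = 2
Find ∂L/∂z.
∂L/∂z = 0.5

σ(-0.02) = 0.495
σ'(-0.02) = σ(-0.02)(1 - σ(-0.02)) = 0.495 × 0.505 = 0.25
∂L/∂z = ∂L/∂h · σ'(z) = 2 × 0.25 = 0.5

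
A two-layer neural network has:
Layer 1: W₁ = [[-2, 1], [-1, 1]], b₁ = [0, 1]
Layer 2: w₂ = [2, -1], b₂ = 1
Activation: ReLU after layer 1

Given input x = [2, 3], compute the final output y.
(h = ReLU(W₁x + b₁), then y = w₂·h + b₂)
y = -1

Layer 1 pre-activation: z₁ = [-1, 2]
After ReLU: h = [0, 2]
Layer 2 output: y = 2×0 + -1×2 + 1 = -1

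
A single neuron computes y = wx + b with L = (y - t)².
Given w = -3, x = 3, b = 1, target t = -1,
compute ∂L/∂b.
∂L/∂b = -14

y = wx + b = (-3)(3) + 1 = -8
∂L/∂y = 2(y - t) = 2(-8 - -1) = -14
∂y/∂b = 1
∂L/∂b = ∂L/∂y · ∂y/∂b = -14 × 1 = -14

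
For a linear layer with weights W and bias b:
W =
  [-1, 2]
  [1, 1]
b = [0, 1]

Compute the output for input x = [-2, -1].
y = [0, -2]

Wx = [-1×-2 + 2×-1, 1×-2 + 1×-1]
   = [0, -3]
y = Wx + b = [0 + 0, -3 + 1] = [0, -2]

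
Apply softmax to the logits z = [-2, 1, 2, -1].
p = [0.0128, 0.2562, 0.6964, 0.0347]

exp(z) = [0.1353, 2.718, 7.389, 0.3679]
Sum = 10.61
p = [0.0128, 0.2562, 0.6964, 0.0347]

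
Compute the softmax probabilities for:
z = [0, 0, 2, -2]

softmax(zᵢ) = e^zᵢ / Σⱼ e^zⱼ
p = [0.105, 0.105, 0.7758, 0.0142]

exp(z) = [1, 1, 7.389, 0.1353]
Sum = 9.524
p = [0.105, 0.105, 0.7758, 0.0142]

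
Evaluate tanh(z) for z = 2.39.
0.9833

tanh(2.39) = (e^(2.39) - e^(-2.39))/(e^(2.39) + e^(-2.39)) = 0.9833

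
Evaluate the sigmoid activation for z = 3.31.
0.9648

sigmoid(3.31) = 1/(1 + e^(-3.31)) = 1/(1 + 0.03652) = 0.9648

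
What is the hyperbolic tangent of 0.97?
0.7487

tanh(0.97) = (e^(0.97) - e^(-0.97))/(e^(0.97) + e^(-0.97)) = 0.7487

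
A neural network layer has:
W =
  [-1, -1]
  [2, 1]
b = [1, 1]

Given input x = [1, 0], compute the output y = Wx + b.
y = [0, 3]

Wx = [-1×1 + -1×0, 2×1 + 1×0]
   = [-1, 2]
y = Wx + b = [-1 + 1, 2 + 1] = [0, 3]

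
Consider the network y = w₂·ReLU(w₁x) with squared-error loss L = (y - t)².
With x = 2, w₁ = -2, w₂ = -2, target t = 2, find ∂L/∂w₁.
∂L/∂w₁ = 0

Forward pass:
z = w₁x = -2×2 = -4
h = ReLU(-4) = 0
y = w₂h = -2×0 = 0

Backward pass:
∂L/∂y = 2(y - t) = 2(0 - 2) = -4
∂y/∂h = w₂ = -2
∂h/∂z = 0 (ReLU derivative)
∂z/∂w₁ = x = 2

∂L/∂w₁ = -4 × -2 × 0 × 2 = 0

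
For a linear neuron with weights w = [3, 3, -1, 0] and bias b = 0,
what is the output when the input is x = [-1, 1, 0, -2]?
y = 0

y = (3)(-1) + (3)(1) + (-1)(0) + (0)(-2) + 0 = 0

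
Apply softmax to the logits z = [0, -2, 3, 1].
p = [0.0418, 0.0057, 0.839, 0.1135]

exp(z) = [1, 0.1353, 20.09, 2.718]
Sum = 23.94
p = [0.0418, 0.0057, 0.839, 0.1135]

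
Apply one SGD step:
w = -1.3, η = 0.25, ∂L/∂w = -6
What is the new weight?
w_new = 0.2

w_new = w - η·∂L/∂w = -1.3 - 0.25×(-6) = -1.3 - (-1.5) = 0.2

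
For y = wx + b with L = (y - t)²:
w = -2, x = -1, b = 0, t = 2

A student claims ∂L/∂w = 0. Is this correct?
Correct

y = (-2)(-1) + 0 = 2
∂L/∂y = 2(y - t) = 2(2 - 2) = 0
∂y/∂w = x = -1
∂L/∂w = 0 × -1 = 0

Claimed value: 0
Correct: The correct gradient is 0.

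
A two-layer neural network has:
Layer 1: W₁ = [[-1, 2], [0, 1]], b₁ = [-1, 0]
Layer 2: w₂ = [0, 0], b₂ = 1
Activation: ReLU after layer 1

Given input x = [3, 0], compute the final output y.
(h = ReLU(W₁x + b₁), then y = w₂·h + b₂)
y = 1

Layer 1 pre-activation: z₁ = [-4, 0]
After ReLU: h = [0, 0]
Layer 2 output: y = 0×0 + 0×0 + 1 = 1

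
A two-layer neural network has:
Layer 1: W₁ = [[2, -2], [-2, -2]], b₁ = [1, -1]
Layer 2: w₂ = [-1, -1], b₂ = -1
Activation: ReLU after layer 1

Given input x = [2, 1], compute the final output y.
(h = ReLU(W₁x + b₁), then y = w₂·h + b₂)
y = -4

Layer 1 pre-activation: z₁ = [3, -7]
After ReLU: h = [3, 0]
Layer 2 output: y = -1×3 + -1×0 + -1 = -4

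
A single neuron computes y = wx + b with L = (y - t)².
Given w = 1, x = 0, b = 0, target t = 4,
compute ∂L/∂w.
∂L/∂w = 0

y = wx + b = (1)(0) + 0 = 0
∂L/∂y = 2(y - t) = 2(0 - 4) = -8
∂y/∂w = x = 0
∂L/∂w = ∂L/∂y · ∂y/∂w = -8 × 0 = 0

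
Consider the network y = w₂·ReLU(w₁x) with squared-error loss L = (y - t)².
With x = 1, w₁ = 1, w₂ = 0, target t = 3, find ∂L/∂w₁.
∂L/∂w₁ = 0

Forward pass:
z = w₁x = 1×1 = 1
h = ReLU(1) = 1
y = w₂h = 0×1 = 0

Backward pass:
∂L/∂y = 2(y - t) = 2(0 - 3) = -6
∂y/∂h = w₂ = 0
∂h/∂z = 1 (ReLU derivative)
∂z/∂w₁ = x = 1

∂L/∂w₁ = -6 × 0 × 1 × 1 = 0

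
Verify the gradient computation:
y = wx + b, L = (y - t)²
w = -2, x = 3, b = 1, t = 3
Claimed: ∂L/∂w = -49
Incorrect

y = (-2)(3) + 1 = -5
∂L/∂y = 2(y - t) = 2(-5 - 3) = -16
∂y/∂w = x = 3
∂L/∂w = -16 × 3 = -48

Claimed value: -49
Incorrect: The correct gradient is -48.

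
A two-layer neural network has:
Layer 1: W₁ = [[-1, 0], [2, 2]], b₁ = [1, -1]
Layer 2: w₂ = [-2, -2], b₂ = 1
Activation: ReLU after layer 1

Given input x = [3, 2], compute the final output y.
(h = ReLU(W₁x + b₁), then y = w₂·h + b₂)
y = -17

Layer 1 pre-activation: z₁ = [-2, 9]
After ReLU: h = [0, 9]
Layer 2 output: y = -2×0 + -2×9 + 1 = -17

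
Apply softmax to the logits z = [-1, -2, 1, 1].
p = [0.0619, 0.0228, 0.4576, 0.4576]

exp(z) = [0.3679, 0.1353, 2.718, 2.718]
Sum = 5.94
p = [0.0619, 0.0228, 0.4576, 0.4576]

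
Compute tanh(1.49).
0.9033

tanh(1.49) = (e^(1.49) - e^(-1.49))/(e^(1.49) + e^(-1.49)) = 0.9033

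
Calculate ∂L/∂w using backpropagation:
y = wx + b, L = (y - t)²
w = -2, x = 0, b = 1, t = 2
∂L/∂w = 0

y = wx + b = (-2)(0) + 1 = 1
∂L/∂y = 2(y - t) = 2(1 - 2) = -2
∂y/∂w = x = 0
∂L/∂w = ∂L/∂y · ∂y/∂w = -2 × 0 = 0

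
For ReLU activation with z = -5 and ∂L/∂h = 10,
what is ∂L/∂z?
∂L/∂z = 0

h = ReLU(-5) = 0
Since z < 0: ∂h/∂z = 0
∂L/∂z = ∂L/∂h · ∂h/∂z = 10 × 0 = 0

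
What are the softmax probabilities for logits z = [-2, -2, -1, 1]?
p = [0.0403, 0.0403, 0.1096, 0.8098]

exp(z) = [0.1353, 0.1353, 0.3679, 2.718]
Sum = 3.357
p = [0.0403, 0.0403, 0.1096, 0.8098]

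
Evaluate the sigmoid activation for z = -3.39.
0.03261

sigmoid(-3.39) = 1/(1 + e^(3.39)) = 1/(1 + 29.67) = 0.03261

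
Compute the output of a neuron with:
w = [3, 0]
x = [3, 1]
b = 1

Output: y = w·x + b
y = 10

y = (3)(3) + (0)(1) + 1 = 10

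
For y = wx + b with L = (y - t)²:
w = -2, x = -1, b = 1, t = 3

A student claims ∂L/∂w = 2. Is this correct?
Incorrect

y = (-2)(-1) + 1 = 3
∂L/∂y = 2(y - t) = 2(3 - 3) = 0
∂y/∂w = x = -1
∂L/∂w = 0 × -1 = 0

Claimed value: 2
Incorrect: The correct gradient is 0.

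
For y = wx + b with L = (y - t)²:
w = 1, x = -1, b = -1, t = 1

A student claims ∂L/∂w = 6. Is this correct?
Correct

y = (1)(-1) + -1 = -2
∂L/∂y = 2(y - t) = 2(-2 - 1) = -6
∂y/∂w = x = -1
∂L/∂w = -6 × -1 = 6

Claimed value: 6
Correct: The correct gradient is 6.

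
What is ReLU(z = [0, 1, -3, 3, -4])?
h = [0, 1, 0, 3, 0]

ReLU applied element-wise: max(0,0)=0, max(0,1)=1, max(0,-3)=0, max(0,3)=3, max(0,-4)=0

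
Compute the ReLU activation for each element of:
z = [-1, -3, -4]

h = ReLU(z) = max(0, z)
h = [0, 0, 0]

ReLU applied element-wise: max(0,-1)=0, max(0,-3)=0, max(0,-4)=0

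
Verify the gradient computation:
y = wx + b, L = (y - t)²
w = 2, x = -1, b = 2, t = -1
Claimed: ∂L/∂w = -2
Correct

y = (2)(-1) + 2 = 0
∂L/∂y = 2(y - t) = 2(0 - -1) = 2
∂y/∂w = x = -1
∂L/∂w = 2 × -1 = -2

Claimed value: -2
Correct: The correct gradient is -2.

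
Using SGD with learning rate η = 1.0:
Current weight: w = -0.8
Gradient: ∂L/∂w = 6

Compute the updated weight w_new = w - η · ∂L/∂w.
w_new = -6.8

w_new = w - η·∂L/∂w = -0.8 - 1.0×(6) = -0.8 - (6) = -6.8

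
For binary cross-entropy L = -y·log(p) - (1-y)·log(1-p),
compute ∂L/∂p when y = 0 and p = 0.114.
∂L/∂p = 1.129

∂L/∂p = -y/p + (1-y)/(1-p) = 0 + 1/0.886 = 1.129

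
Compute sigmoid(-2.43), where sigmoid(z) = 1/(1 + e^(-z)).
0.08091

sigmoid(-2.43) = 1/(1 + e^(2.43)) = 1/(1 + 11.36) = 0.08091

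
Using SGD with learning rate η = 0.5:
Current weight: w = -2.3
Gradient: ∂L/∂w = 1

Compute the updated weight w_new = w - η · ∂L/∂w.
w_new = -2.8

w_new = w - η·∂L/∂w = -2.3 - 0.5×(1) = -2.3 - (0.5) = -2.8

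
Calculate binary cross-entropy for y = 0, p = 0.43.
L = 0.5621

L = -0·log(0.43) - 1·log(0.57) = -log(0.57) = 0.5621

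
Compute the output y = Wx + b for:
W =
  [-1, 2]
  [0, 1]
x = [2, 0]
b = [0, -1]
y = [-2, -1]

Wx = [-1×2 + 2×0, 0×2 + 1×0]
   = [-2, 0]
y = Wx + b = [-2 + 0, 0 + -1] = [-2, -1]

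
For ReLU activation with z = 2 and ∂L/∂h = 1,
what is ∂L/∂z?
∂L/∂z = 1

h = ReLU(2) = 2
Since z > 0: ∂h/∂z = 1
∂L/∂z = ∂L/∂h · ∂h/∂z = 1 × 1 = 1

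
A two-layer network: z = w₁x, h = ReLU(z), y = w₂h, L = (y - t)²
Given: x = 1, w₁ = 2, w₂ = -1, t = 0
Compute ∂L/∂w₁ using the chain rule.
∂L/∂w₁ = 4

Forward pass:
z = w₁x = 2×1 = 2
h = ReLU(2) = 2
y = w₂h = -1×2 = -2

Backward pass:
∂L/∂y = 2(y - t) = 2(-2 - 0) = -4
∂y/∂h = w₂ = -1
∂h/∂z = 1 (ReLU derivative)
∂z/∂w₁ = x = 1

∂L/∂w₁ = -4 × -1 × 1 × 1 = 4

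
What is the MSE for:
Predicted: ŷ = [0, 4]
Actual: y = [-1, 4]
MSE = 0.5

MSE = (1/2)((0--1)² + (4-4)²) = (1/2)(1 + 0) = 0.5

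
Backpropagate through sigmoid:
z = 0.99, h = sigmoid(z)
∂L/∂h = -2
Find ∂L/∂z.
∂L/∂z = -0.395

σ(0.99) = 0.7291
σ'(0.99) = σ(0.99)(1 - σ(0.99)) = 0.7291 × 0.2709 = 0.1975
∂L/∂z = ∂L/∂h · σ'(z) = -2 × 0.1975 = -0.395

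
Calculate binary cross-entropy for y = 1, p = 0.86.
L = 0.1508

L = -1·log(0.86) - 0·log(0.14) = -log(0.86) = 0.1508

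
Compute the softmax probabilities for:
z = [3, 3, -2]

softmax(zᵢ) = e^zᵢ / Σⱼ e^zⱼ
p = [0.4983, 0.4983, 0.0034]

exp(z) = [20.09, 20.09, 0.1353]
Sum = 40.31
p = [0.4983, 0.4983, 0.0034]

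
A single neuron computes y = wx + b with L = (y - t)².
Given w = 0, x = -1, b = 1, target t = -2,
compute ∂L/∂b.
∂L/∂b = 6

y = wx + b = (0)(-1) + 1 = 1
∂L/∂y = 2(y - t) = 2(1 - -2) = 6
∂y/∂b = 1
∂L/∂b = ∂L/∂y · ∂y/∂b = 6 × 1 = 6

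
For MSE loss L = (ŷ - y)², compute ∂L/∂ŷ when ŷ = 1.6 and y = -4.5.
∂L/∂ŷ = 12.2

∂L/∂ŷ = 2(ŷ - y) = 2(1.6 - -4.5) = 2(6.1) = 12.2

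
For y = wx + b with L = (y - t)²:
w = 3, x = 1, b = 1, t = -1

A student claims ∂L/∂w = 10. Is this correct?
Correct

y = (3)(1) + 1 = 4
∂L/∂y = 2(y - t) = 2(4 - -1) = 10
∂y/∂w = x = 1
∂L/∂w = 10 × 1 = 10

Claimed value: 10
Correct: The correct gradient is 10.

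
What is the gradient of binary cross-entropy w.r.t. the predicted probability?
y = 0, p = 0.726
∂L/∂p = 3.65

∂L/∂p = -y/p + (1-y)/(1-p) = 0 + 1/0.274 = 3.65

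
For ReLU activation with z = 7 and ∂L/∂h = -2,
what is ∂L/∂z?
∂L/∂z = -2

h = ReLU(7) = 7
Since z > 0: ∂h/∂z = 1
∂L/∂z = ∂L/∂h · ∂h/∂z = -2 × 1 = -2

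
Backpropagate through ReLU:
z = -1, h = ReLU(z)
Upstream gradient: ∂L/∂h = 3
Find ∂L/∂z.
∂L/∂z = 0

h = ReLU(-1) = 0
Since z < 0: ∂h/∂z = 0
∂L/∂z = ∂L/∂h · ∂h/∂z = 3 × 0 = 0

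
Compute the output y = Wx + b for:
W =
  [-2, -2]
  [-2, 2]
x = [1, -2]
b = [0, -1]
y = [2, -7]

Wx = [-2×1 + -2×-2, -2×1 + 2×-2]
   = [2, -6]
y = Wx + b = [2 + 0, -6 + -1] = [2, -7]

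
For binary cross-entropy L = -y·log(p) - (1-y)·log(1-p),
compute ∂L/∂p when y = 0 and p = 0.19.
∂L/∂p = 1.235

∂L/∂p = -y/p + (1-y)/(1-p) = 0 + 1/0.81 = 1.235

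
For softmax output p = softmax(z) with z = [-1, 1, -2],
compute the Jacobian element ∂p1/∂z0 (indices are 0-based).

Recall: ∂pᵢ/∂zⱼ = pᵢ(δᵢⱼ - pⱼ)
∂p1/∂z0 = -0.09636

p = softmax(z) = [0.1142, 0.8438, 0.04201]
p1 = 0.8438, p0 = 0.1142

∂p1/∂z0 = -p1 × p0 = -0.8438 × 0.1142 = -0.09636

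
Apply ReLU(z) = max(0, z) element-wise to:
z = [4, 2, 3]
h = [4, 2, 3]

ReLU applied element-wise: max(0,4)=4, max(0,2)=2, max(0,3)=3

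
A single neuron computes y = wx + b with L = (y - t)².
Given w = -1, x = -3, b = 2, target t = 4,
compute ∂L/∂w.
∂L/∂w = -6

y = wx + b = (-1)(-3) + 2 = 5
∂L/∂y = 2(y - t) = 2(5 - 4) = 2
∂y/∂w = x = -3
∂L/∂w = ∂L/∂y · ∂y/∂w = 2 × -3 = -6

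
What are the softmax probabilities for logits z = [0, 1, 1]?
p = [0.1554, 0.4223, 0.4223]

exp(z) = [1, 2.718, 2.718]
Sum = 6.437
p = [0.1554, 0.4223, 0.4223]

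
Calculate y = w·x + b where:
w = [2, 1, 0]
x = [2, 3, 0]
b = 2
y = 9

y = (2)(2) + (1)(3) + (0)(0) + 2 = 9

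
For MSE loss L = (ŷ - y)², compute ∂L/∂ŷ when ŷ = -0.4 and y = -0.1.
∂L/∂ŷ = -0.6

∂L/∂ŷ = 2(ŷ - y) = 2(-0.4 - -0.1) = 2(-0.3) = -0.6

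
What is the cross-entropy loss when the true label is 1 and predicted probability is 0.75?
L = 0.2877

L = -1·log(0.75) - 0·log(0.25) = -log(0.75) = 0.2877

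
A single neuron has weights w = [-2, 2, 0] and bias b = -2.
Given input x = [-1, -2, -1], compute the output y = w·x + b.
y = -4

y = (-2)(-1) + (2)(-2) + (0)(-1) + -2 = -4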